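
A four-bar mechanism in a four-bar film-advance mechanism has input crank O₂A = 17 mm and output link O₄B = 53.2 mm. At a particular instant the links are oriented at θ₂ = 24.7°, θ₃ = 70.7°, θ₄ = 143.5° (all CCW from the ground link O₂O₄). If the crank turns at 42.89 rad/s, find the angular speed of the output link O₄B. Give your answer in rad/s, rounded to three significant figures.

10.3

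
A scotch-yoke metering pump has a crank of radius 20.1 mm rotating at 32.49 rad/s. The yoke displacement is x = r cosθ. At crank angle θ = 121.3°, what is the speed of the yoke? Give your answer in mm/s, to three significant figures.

558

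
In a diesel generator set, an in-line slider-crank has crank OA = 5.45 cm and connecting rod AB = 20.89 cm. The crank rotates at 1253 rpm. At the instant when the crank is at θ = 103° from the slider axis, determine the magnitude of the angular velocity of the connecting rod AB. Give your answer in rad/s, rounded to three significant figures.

7.96

ω = 131.2 rad/s (converted from 1253 rpm).
The rod makes angle φ with the slider axis where L sinφ = r sinθ; differentiating, L cosφ·φ̇ = r ω cosθ.
L cosφ = √(L² − r² sin²θ) = 0.20204 m.
|ω_rod| = r ω |cosθ| / √(L² − r² sin²θ) = 0.0545·131.2·0.22495/0.20204 = 7.9622 rad/s.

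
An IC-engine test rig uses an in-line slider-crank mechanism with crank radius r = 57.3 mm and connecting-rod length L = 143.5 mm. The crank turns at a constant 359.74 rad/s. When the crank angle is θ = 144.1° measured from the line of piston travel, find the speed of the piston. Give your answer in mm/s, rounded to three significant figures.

8070

ω = 359.7 rad/s
For an in-line slider-crank, x = r cosθ + √(L² − r² sin²θ), so v = −rω sinθ·[1 + r cosθ/√(L² − r² sin²θ)].
With r = 0.0573 m, L = 0.1435 m, θ = 144.1°: √(L² − r² sin²θ) = 0.13951 m.
v = −0.0573·359.7·0.58637·[1 + 0.0573·-0.81004/0.13951] = -8.0656 m/s.
|v| = 8.0656 m/s = 8065.6 mm/s.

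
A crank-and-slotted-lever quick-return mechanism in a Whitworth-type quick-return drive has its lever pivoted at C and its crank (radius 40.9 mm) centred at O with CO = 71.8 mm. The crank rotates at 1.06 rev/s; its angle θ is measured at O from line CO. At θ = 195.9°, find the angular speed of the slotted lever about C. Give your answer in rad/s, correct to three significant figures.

6.50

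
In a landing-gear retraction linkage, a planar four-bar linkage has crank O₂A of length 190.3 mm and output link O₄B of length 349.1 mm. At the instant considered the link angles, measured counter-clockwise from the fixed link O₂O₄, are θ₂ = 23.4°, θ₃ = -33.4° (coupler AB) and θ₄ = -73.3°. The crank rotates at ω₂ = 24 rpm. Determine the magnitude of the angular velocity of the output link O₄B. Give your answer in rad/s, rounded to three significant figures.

ω₂ = 2.513 rad/s (from 24 rpm).
Differentiating the loop-closure r₂e^{iθ₂}+r₃e^{iθ₃}=r₁+r₄e^{iθ₄} gives r₂ω₂e^{iθ₂}+r₃ω₃e^{iθ₃}=r₄ω₄e^{iθ₄}.
Eliminating the other unknown: ω₄ = r₂ω₂ sin(θ₂−θ₃) / [r₄ sin(θ₄−θ₃)].
Numerator sine = +0.83676; denominator sine = -0.64145.
Result = 0.1903·2.513·(+0.83676) / (0.3491·(-0.64145)) = -1.7872 rad/s; magnitude 1.7872 rad/s.

1.79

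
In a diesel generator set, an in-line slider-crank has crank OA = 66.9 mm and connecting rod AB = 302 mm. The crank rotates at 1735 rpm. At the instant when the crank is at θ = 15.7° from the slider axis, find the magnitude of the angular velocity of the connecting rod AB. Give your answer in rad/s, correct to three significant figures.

ω = 181.7 rad/s (converted from 1735 rpm).
The rod makes angle φ with the slider axis where L sinφ = r sinθ; differentiating, L cosφ·φ̇ = r ω cosθ.
L cosφ = √(L² − r² sin²θ) = 0.30146 m.
|ω_rod| = r ω |cosθ| / √(L² − r² sin²θ) = 0.0669·181.7·0.96269/0.30146 = 38.816 rad/s.

38.8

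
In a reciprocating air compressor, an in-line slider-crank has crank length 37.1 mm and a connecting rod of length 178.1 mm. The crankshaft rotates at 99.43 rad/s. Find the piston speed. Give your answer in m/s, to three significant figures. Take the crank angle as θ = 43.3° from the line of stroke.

ω = 99.43 rad/s
For an in-line slider-crank, x = r cosθ + √(L² − r² sin²θ), so v = −rω sinθ·[1 + r cosθ/√(L² − r² sin²θ)].
With r = 0.0371 m, L = 0.1781 m, θ = 43.3°: √(L² − r² sin²θ) = 0.17627 m.
v = −0.0371·99.43·0.68582·[1 + 0.0371·0.72777/0.17627] = -2.9174 m/s.
|v| = 2.9174 m/s.

2.92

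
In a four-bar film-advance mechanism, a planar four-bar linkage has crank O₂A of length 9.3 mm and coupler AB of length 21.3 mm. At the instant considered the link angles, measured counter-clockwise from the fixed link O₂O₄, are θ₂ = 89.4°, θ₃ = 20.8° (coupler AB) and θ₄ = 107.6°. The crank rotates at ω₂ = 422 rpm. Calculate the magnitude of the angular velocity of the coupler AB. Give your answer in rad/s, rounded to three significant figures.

ω₂ = 44.19 rad/s (from 422 rpm).
Differentiating the loop-closure r₂e^{iθ₂}+r₃e^{iθ₃}=r₁+r₄e^{iθ₄} gives r₂ω₂e^{iθ₂}+r₃ω₃e^{iθ₃}=r₄ω₄e^{iθ₄}.
Eliminating the other unknown: ω₃ = r₂ω₂ sin(θ₄−θ₂) / [r₃ sin(θ₃−θ₄)].
Numerator sine = +0.31233; denominator sine = -0.99844.
Result = 0.0093·44.19·(+0.31233) / (0.0213·(-0.99844)) = -6.0359 rad/s; magnitude 6.0359 rad/s.

6.04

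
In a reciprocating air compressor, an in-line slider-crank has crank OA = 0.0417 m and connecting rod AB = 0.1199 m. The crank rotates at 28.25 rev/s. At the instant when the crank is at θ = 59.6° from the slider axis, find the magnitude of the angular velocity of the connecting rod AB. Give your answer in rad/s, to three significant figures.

32.7

ω = 177.5 rad/s (converted from 28.25 rev/s).
The rod makes angle φ with the slider axis where L sinφ = r sinθ; differentiating, L cosφ·φ̇ = r ω cosθ.
L cosφ = √(L² − r² sin²θ) = 0.11438 m.
|ω_rod| = r ω |cosθ| / √(L² − r² sin²θ) = 0.0417·177.5·0.50603/0.11438 = 32.747 rad/s.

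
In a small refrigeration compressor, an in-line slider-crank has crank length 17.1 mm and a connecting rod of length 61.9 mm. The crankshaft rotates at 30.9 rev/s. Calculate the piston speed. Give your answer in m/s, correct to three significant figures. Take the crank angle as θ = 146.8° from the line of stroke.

ω = 2π·30.9 = 194.2 rad/s
For an in-line slider-crank, x = r cosθ + √(L² − r² sin²θ), so v = −rω sinθ·[1 + r cosθ/√(L² − r² sin²θ)].
With r = 0.0171 m, L = 0.0619 m, θ = 146.8°: √(L² − r² sin²θ) = 0.061188 m.
v = −0.0171·194.2·0.54756·[1 + 0.0171·-0.83676/0.061188] = -1.3928 m/s.
|v| = 1.3928 m/s.

1.39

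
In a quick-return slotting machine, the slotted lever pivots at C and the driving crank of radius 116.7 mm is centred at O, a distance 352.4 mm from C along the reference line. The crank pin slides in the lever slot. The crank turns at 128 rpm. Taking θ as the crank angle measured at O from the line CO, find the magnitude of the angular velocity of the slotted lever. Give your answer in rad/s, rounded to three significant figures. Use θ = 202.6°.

5.27

ω = 13.4 rad/s (from 128 rpm).
Crank pin A relative to C: A = (d + r cosθ, r sinθ); lever angle φ = atan2(r sinθ, d + r cosθ).
Differentiating tanφ: φ̇ = rω(d cosθ + r)/(d² + r² + 2dr cosθ).
d² + r² + 2dr cosθ = |CA|² = 0.0618705 m²;  d cosθ + r = -0.20864 m.
|ω_lever| = |0.1167·13.4·-0.20864| / 0.0618705 = 5.275 rad/s.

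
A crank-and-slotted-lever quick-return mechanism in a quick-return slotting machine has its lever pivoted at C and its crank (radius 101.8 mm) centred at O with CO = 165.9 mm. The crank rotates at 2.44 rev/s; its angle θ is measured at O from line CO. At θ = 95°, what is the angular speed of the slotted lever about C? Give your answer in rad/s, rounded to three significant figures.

3.90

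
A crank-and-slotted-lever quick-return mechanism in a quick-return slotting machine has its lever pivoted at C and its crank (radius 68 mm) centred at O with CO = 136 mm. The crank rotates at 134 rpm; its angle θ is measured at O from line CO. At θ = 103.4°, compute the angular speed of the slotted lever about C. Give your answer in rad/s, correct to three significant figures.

1.85

ω = 14.03 rad/s (from 134 rpm).
Crank pin A relative to C: A = (d + r cosθ, r sinθ); lever angle φ = atan2(r sinθ, d + r cosθ).
Differentiating tanφ: φ̇ = rω(d cosθ + r)/(d² + r² + 2dr cosθ).
d² + r² + 2dr cosθ = |CA|² = 0.0188336 m²;  d cosθ + r = +0.036482 m.
|ω_lever| = |0.068·14.03·+0.036482| / 0.0188336 = 1.8484 rad/s.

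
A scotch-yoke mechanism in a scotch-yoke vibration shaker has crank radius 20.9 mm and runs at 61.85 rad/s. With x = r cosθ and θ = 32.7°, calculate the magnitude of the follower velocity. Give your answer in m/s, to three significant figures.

0.698

ω = 61.85 rad/s
x = r cosθ ⇒ ẋ = −rω sinθ.
|v| = rω|sinθ| = 0.0209·61.85·|sin 32.7°| = 0.69835 m/s.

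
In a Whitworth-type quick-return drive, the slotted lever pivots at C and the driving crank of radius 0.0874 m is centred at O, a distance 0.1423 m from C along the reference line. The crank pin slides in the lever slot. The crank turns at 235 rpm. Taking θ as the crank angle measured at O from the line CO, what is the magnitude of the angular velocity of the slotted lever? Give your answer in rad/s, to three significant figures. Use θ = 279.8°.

7.47

ω = 24.61 rad/s (from 235 rpm).
Crank pin A relative to C: A = (d + r cosθ, r sinθ); lever angle φ = atan2(r sinθ, d + r cosθ).
Differentiating tanφ: φ̇ = rω(d cosθ + r)/(d² + r² + 2dr cosθ).
d² + r² + 2dr cosθ = |CA|² = 0.0321218 m²;  d cosθ + r = +0.11162 m.
|ω_lever| = |0.0874·24.61·+0.11162| / 0.0321218 = 7.474 rad/s.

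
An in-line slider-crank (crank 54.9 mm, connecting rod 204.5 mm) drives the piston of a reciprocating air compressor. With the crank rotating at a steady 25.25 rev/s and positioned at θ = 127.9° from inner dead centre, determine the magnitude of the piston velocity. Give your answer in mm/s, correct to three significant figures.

5710

ω = 2π·25.2 = 158.7 rad/s
For an in-line slider-crank, x = r cosθ + √(L² − r² sin²θ), so v = −rω sinθ·[1 + r cosθ/√(L² − r² sin²θ)].
With r = 0.0549 m, L = 0.2045 m, θ = 127.9°: √(L² − r² sin²θ) = 0.19986 m.
v = −0.0549·158.7·0.78908·[1 + 0.0549·-0.61429/0.19986] = -5.7131 m/s.
|v| = 5.7131 m/s = 5713.1 mm/s.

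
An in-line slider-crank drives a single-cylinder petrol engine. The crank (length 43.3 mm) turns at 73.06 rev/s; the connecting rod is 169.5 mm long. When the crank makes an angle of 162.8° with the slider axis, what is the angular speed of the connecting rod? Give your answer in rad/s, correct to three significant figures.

112

ω = 459 rad/s (converted from 73.06 rev/s).
The rod makes angle φ with the slider axis where L sinφ = r sinθ; differentiating, L cosφ·φ̇ = r ω cosθ.
L cosφ = √(L² − r² sin²θ) = 0.16902 m.
|ω_rod| = r ω |cosθ| / √(L² − r² sin²θ) = 0.0433·459·0.95528/0.16902 = 112.34 rad/s.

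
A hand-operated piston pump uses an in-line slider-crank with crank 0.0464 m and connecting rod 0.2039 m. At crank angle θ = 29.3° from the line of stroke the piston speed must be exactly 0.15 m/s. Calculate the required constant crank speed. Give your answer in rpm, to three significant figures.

For an in-line slider-crank, |v_piston| = rω|sinθ|·[1 + r cosθ/√(L² − r² sin²θ)].
With r = 0.0464 m, L = 0.2039 m, θ = 29.3°: the bracketed kinematic factor |dx/dθ| = 0.027242 m.
ω = v/|dx/dθ| = 0.15/0.027242 = 5.5062 rad/s.
N = 60ω/(2π) = 52.581 rpm.

52.6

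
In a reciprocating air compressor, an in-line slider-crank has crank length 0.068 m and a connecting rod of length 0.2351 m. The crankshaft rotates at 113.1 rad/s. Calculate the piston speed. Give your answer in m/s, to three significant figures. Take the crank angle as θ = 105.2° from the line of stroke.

ω = 113.1 rad/s
For an in-line slider-crank, x = r cosθ + √(L² − r² sin²θ), so v = −rω sinθ·[1 + r cosθ/√(L² − r² sin²θ)].
With r = 0.068 m, L = 0.2351 m, θ = 105.2°: √(L² − r² sin²θ) = 0.22576 m.
v = −0.068·113.1·0.96502·[1 + 0.068·-0.26219/0.22576] = -6.8356 m/s.
|v| = 6.8356 m/s.

6.84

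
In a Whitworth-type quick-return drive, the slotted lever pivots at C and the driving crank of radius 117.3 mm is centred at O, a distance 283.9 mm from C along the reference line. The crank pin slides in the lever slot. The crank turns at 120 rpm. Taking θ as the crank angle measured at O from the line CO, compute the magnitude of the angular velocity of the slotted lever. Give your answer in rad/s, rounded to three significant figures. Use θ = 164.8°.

7.68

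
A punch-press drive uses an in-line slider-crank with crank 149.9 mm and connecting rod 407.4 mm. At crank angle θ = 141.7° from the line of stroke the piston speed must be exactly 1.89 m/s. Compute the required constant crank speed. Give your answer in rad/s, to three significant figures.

For an in-line slider-crank, |v_piston| = rω|sinθ|·[1 + r cosθ/√(L² − r² sin²θ)].
With r = 0.1499 m, L = 0.4074 m, θ = 141.7°: the bracketed kinematic factor |dx/dθ| = 0.065352 m.
ω = v/|dx/dθ| = 1.89/0.065352 = 28.92 rad/s.

28.9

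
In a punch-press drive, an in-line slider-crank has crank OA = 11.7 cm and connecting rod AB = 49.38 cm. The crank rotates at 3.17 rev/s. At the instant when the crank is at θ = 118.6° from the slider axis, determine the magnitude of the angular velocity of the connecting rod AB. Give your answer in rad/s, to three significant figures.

2.31

ω = 19.92 rad/s (converted from 3.17 rev/s).
The rod makes angle φ with the slider axis where L sinφ = r sinθ; differentiating, L cosφ·φ̇ = r ω cosθ.
L cosφ = √(L² − r² sin²θ) = 0.483 m.
|ω_rod| = r ω |cosθ| / √(L² − r² sin²θ) = 0.117·19.92·0.47869/0.483 = 2.3096 rad/s.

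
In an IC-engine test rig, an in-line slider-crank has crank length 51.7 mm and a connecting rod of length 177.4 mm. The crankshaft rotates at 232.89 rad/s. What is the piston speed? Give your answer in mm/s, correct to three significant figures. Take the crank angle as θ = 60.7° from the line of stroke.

12000

ω = 232.9 rad/s
For an in-line slider-crank, x = r cosθ + √(L² − r² sin²θ), so v = −rω sinθ·[1 + r cosθ/√(L² − r² sin²θ)].
With r = 0.0517 m, L = 0.1774 m, θ = 60.7°: √(L² − r² sin²θ) = 0.17158 m.
v = −0.0517·232.9·0.87207·[1 + 0.0517·0.48938/0.17158] = -12.048 m/s.
|v| = 12.048 m/s = 12048 mm/s.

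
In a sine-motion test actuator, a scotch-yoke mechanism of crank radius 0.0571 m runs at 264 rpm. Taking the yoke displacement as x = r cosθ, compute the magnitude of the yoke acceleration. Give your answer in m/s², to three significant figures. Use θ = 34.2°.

ω = 27.65 rad/s (from 264 rpm).
x = r cosθ ⇒ ẍ = −rω² cosθ (ω constant).
|a| = rω²|cosθ| = 0.0571·(27.65)²·|cos 34.2°| = 36.095 m/s².

36.1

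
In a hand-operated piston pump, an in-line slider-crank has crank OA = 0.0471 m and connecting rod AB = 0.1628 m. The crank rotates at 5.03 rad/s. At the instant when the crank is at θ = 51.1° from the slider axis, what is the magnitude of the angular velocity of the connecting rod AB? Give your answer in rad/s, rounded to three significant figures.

0.938

ω = 5.03 rad/s
The rod makes angle φ with the slider axis where L sinφ = r sinθ; differentiating, L cosφ·φ̇ = r ω cosθ.
L cosφ = √(L² − r² sin²θ) = 0.15862 m.
|ω_rod| = r ω |cosθ| / √(L² − r² sin²θ) = 0.0471·5.03·0.62796/0.15862 = 0.93792 rad/s.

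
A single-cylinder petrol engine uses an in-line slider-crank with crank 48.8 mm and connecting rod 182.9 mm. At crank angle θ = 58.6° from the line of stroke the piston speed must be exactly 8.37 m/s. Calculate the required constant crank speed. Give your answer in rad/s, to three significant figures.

176

For an in-line slider-crank, |v_piston| = rω|sinθ|·[1 + r cosθ/√(L² − r² sin²θ)].
With r = 0.0488 m, L = 0.1829 m, θ = 58.6°: the bracketed kinematic factor |dx/dθ| = 0.0476 m.
ω = v/|dx/dθ| = 8.37/0.0476 = 175.84 rad/s.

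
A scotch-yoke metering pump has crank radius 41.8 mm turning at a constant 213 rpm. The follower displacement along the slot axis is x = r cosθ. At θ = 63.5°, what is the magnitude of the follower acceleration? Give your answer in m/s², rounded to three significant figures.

ω = 22.31 rad/s (from 213 rpm).
x = r cosθ ⇒ ẍ = −rω² cosθ (ω constant).
|a| = rω²|cosθ| = 0.0418·(22.31)²·|cos 63.5°| = 9.2794 m/s².

9.28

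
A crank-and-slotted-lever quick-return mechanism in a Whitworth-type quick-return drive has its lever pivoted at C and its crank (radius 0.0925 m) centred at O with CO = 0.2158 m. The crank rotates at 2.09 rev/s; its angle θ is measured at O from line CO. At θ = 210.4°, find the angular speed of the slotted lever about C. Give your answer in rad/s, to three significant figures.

ω = 13.13 rad/s (from 2.09 rev/s).
Crank pin A relative to C: A = (d + r cosθ, r sinθ); lever angle φ = atan2(r sinθ, d + r cosθ).
Differentiating tanφ: φ̇ = rω(d cosθ + r)/(d² + r² + 2dr cosθ).
d² + r² + 2dr cosθ = |CA|² = 0.0206918 m²;  d cosθ + r = -0.09363 m.
|ω_lever| = |0.0925·13.13·-0.09363| / 0.0206918 = 5.4965 rad/s.

5.50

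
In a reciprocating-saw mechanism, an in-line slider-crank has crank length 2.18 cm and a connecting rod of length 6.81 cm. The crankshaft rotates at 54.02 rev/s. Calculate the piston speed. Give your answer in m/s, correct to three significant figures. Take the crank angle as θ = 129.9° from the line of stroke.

4.47

ω = 2π·54 = 339.4 rad/s
For an in-line slider-crank, x = r cosθ + √(L² − r² sin²θ), so v = −rω sinθ·[1 + r cosθ/√(L² − r² sin²θ)].
With r = 0.0218 m, L = 0.0681 m, θ = 129.9°: √(L² − r² sin²θ) = 0.066014 m.
v = −0.0218·339.4·0.76717·[1 + 0.0218·-0.64145/0.066014] = -4.4741 m/s.
|v| = 4.4741 m/s.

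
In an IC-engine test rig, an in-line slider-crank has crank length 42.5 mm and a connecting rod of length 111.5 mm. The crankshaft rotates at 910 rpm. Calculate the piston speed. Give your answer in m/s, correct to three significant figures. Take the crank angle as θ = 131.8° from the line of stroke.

2.22

ω = 2π·910/60 = 95.29 rad/s
For an in-line slider-crank, x = r cosθ + √(L² − r² sin²θ), so v = −rω sinθ·[1 + r cosθ/√(L² − r² sin²θ)].
With r = 0.0425 m, L = 0.1115 m, θ = 131.8°: √(L² − r² sin²θ) = 0.1069 m.
v = −0.0425·95.29·0.74548·[1 + 0.0425·-0.66653/0.1069] = -2.2192 m/s.
|v| = 2.2192 m/s.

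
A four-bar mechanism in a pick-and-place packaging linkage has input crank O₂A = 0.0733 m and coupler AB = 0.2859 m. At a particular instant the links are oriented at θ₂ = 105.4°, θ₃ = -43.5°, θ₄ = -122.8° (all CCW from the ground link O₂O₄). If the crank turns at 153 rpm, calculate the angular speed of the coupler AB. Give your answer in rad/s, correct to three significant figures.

3.12

ω₂ = 16.02 rad/s (from 153 rpm).
Differentiating the loop-closure r₂e^{iθ₂}+r₃e^{iθ₃}=r₁+r₄e^{iθ₄} gives r₂ω₂e^{iθ₂}+r₃ω₃e^{iθ₃}=r₄ω₄e^{iθ₄}.
Eliminating the other unknown: ω₃ = r₂ω₂ sin(θ₄−θ₂) / [r₃ sin(θ₃−θ₄)].
Numerator sine = +0.74548; denominator sine = +0.98261.
Result = 0.0733·16.02·(+0.74548) / (0.2859·(+0.98261)) = +3.1165 rad/s; magnitude 3.1165 rad/s.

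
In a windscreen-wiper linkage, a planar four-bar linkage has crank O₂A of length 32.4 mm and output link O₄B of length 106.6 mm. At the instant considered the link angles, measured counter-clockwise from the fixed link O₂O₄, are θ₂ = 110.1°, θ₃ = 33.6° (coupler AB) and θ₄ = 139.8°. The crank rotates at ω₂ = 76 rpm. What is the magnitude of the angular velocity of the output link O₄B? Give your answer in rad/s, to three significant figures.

ω₂ = 7.959 rad/s (from 76 rpm).
Differentiating the loop-closure r₂e^{iθ₂}+r₃e^{iθ₃}=r₁+r₄e^{iθ₄} gives r₂ω₂e^{iθ₂}+r₃ω₃e^{iθ₃}=r₄ω₄e^{iθ₄}.
Eliminating the other unknown: ω₄ = r₂ω₂ sin(θ₂−θ₃) / [r₄ sin(θ₄−θ₃)].
Numerator sine = +0.97237; denominator sine = +0.96029.
Result = 0.0324·7.959·(+0.97237) / (0.1066·(+0.96029)) = +2.4494 rad/s; magnitude 2.4494 rad/s.

2.45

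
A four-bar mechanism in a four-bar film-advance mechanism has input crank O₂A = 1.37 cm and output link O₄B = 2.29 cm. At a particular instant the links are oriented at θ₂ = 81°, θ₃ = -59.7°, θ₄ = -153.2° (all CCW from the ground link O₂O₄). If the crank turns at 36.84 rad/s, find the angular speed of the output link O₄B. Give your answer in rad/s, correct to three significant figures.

ω₂ = 36.84 rad/s
Differentiating the loop-closure r₂e^{iθ₂}+r₃e^{iθ₃}=r₁+r₄e^{iθ₄} gives r₂ω₂e^{iθ₂}+r₃ω₃e^{iθ₃}=r₄ω₄e^{iθ₄}.
Eliminating the other unknown: ω₄ = r₂ω₂ sin(θ₂−θ₃) / [r₄ sin(θ₄−θ₃)].
Numerator sine = +0.63338; denominator sine = -0.99813.
Result = 0.0137·36.84·(+0.63338) / (0.0229·(-0.99813)) = -13.986 rad/s; magnitude 13.986 rad/s.

14.0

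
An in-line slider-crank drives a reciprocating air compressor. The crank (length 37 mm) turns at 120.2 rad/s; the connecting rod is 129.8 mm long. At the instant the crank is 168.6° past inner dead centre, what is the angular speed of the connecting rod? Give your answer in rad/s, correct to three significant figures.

ω = 120.2 rad/s
The rod makes angle φ with the slider axis where L sinφ = r sinθ; differentiating, L cosφ·φ̇ = r ω cosθ.
L cosφ = √(L² − r² sin²θ) = 0.12959 m.
|ω_rod| = r ω |cosθ| / √(L² − r² sin²θ) = 0.037·120.2·0.98027/0.12959 = 33.641 rad/s.

33.6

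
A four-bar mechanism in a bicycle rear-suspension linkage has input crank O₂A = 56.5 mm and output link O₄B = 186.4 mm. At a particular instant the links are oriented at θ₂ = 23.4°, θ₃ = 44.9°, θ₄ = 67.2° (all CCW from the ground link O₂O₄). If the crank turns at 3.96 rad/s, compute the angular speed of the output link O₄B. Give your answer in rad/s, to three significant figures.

1.16

ω₂ = 3.96 rad/s
Differentiating the loop-closure r₂e^{iθ₂}+r₃e^{iθ₃}=r₁+r₄e^{iθ₄} gives r₂ω₂e^{iθ₂}+r₃ω₃e^{iθ₃}=r₄ω₄e^{iθ₄}.
Eliminating the other unknown: ω₄ = r₂ω₂ sin(θ₂−θ₃) / [r₄ sin(θ₄−θ₃)].
Numerator sine = -0.36650; denominator sine = +0.37946.
Result = 0.0565·3.96·(-0.36650) / (0.1864·(+0.37946)) = -1.1593 rad/s; magnitude 1.1593 rad/s.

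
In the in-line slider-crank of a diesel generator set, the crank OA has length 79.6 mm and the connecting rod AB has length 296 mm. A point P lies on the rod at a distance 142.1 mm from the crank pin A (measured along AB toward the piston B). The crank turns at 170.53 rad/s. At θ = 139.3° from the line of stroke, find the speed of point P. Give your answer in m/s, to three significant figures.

9.60

ω = 170.5 rad/s.  Crank-pin speed |V_A| = rω = 13.574 m/s, perpendicular to OA.
Rod angle: sinφ = −(r/L) sinθ ⇒ φ = -10.100°; ω_rod = −rω cosθ/√(L²−r²sin²θ) = +35.314 rad/s.
V_P = V_A + ω_rod × AP, with AP = 0.1421 m along the rod.
Components: V_Px = −rω sinθ − a·ω_rod·sinφ = -7.9717 m/s;  V_Py = rω cosθ + a·ω_rod·cosφ = -5.3507 m/s.
|V_P| = √(V_Px² + V_Py²) = 9.6009 m/s.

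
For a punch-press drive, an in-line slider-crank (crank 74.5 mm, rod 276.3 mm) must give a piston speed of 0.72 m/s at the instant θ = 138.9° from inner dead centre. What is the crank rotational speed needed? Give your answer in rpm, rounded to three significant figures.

177

For an in-line slider-crank, |v_piston| = rω|sinθ|·[1 + r cosθ/√(L² − r² sin²θ)].
With r = 0.0745 m, L = 0.2763 m, θ = 138.9°: the bracketed kinematic factor |dx/dθ| = 0.038863 m.
ω = v/|dx/dθ| = 0.72/0.038863 = 18.526 rad/s.
N = 60ω/(2π) = 176.91 rpm.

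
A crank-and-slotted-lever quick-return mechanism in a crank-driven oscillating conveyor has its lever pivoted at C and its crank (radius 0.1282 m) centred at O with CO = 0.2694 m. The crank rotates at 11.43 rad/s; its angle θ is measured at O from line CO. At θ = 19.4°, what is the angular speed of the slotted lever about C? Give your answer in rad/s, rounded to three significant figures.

ω = 11.43 rad/s
Crank pin A relative to C: A = (d + r cosθ, r sinθ); lever angle φ = atan2(r sinθ, d + r cosθ).
Differentiating tanφ: φ̇ = rω(d cosθ + r)/(d² + r² + 2dr cosθ).
d² + r² + 2dr cosθ = |CA|² = 0.154164 m²;  d cosθ + r = +0.3823 m.
|ω_lever| = |0.1282·11.43·+0.3823| / 0.154164 = 3.6338 rad/s.

3.63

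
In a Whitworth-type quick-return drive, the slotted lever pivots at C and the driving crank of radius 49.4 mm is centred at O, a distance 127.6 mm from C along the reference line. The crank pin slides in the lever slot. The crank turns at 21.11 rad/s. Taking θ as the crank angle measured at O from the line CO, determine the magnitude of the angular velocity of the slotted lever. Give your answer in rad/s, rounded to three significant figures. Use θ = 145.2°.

6.90

ω = 21.11 rad/s
Crank pin A relative to C: A = (d + r cosθ, r sinθ); lever angle φ = atan2(r sinθ, d + r cosθ).
Differentiating tanφ: φ̇ = rω(d cosθ + r)/(d² + r² + 2dr cosθ).
d² + r² + 2dr cosθ = |CA|² = 0.00836999 m²;  d cosθ + r = -0.055379 m.
|ω_lever| = |0.0494·21.11·-0.055379| / 0.00836999 = 6.8997 rad/s.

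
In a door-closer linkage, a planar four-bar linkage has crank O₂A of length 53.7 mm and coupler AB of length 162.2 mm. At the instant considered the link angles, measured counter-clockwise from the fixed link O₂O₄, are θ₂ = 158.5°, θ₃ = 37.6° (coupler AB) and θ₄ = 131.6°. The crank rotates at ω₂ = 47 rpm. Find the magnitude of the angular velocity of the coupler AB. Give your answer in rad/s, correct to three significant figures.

ω₂ = 4.922 rad/s (from 47 rpm).
Differentiating the loop-closure r₂e^{iθ₂}+r₃e^{iθ₃}=r₁+r₄e^{iθ₄} gives r₂ω₂e^{iθ₂}+r₃ω₃e^{iθ₃}=r₄ω₄e^{iθ₄}.
Eliminating the other unknown: ω₃ = r₂ω₂ sin(θ₄−θ₂) / [r₃ sin(θ₃−θ₄)].
Numerator sine = -0.45243; denominator sine = -0.99756.
Result = 0.0537·4.922·(-0.45243) / (0.1622·(-0.99756)) = +0.73904 rad/s; magnitude 0.73904 rad/s.

0.739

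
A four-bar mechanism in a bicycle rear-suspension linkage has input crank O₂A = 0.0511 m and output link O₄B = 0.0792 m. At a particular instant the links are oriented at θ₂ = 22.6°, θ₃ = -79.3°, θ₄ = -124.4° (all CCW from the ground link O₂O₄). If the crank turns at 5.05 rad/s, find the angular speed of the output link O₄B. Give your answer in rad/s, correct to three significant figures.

4.50

ω₂ = 5.05 rad/s
Differentiating the loop-closure r₂e^{iθ₂}+r₃e^{iθ₃}=r₁+r₄e^{iθ₄} gives r₂ω₂e^{iθ₂}+r₃ω₃e^{iθ₃}=r₄ω₄e^{iθ₄}.
Eliminating the other unknown: ω₄ = r₂ω₂ sin(θ₂−θ₃) / [r₄ sin(θ₄−θ₃)].
Numerator sine = +0.97851; denominator sine = -0.70834.
Result = 0.0511·5.05·(+0.97851) / (0.0792·(-0.70834)) = -4.501 rad/s; magnitude 4.501 rad/s.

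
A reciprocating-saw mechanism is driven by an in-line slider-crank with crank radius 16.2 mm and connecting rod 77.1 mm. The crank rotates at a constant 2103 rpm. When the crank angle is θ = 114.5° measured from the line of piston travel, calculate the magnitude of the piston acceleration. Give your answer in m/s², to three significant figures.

435

ω = 2π·2103/60 = 220.2 rad/s
x(θ) = r cosθ + √(L² − r² sin²θ); with ω constant, a = ω²·d²x/dθ².
d²x/dθ² = −r cosθ − r²(cos2θ)/√u − r⁴ sin²2θ/(4u^{3/2}),  u = L² − r² sin²θ = 0.0057271 m².
Substituting r = 0.0162 m, L = 0.0771 m, θ = 114.5°: d²x/dθ² = +0.0089705 m.
a = ω²·d²x/dθ² = (220.2)²·(+0.0089705) = +435.06 m/s²;  |a| = 435.06 m/s².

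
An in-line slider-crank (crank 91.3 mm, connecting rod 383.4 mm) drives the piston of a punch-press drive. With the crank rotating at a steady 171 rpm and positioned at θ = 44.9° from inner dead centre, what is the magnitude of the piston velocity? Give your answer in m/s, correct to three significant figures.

ω = 2π·171/60 = 17.91 rad/s
For an in-line slider-crank, x = r cosθ + √(L² − r² sin²θ), so v = −rω sinθ·[1 + r cosθ/√(L² − r² sin²θ)].
With r = 0.0913 m, L = 0.3834 m, θ = 44.9°: √(L² − r² sin²θ) = 0.37794 m.
v = −0.0913·17.91·0.70587·[1 + 0.0913·0.70834/0.37794] = -1.3515 m/s.
|v| = 1.3515 m/s.

1.35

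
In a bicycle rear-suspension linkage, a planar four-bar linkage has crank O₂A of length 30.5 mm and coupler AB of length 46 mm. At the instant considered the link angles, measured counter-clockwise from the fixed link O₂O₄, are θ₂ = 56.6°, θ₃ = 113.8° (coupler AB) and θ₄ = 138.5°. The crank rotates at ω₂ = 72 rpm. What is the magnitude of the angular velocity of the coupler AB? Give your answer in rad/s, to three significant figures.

ω₂ = 7.54 rad/s (from 72 rpm).
Differentiating the loop-closure r₂e^{iθ₂}+r₃e^{iθ₃}=r₁+r₄e^{iθ₄} gives r₂ω₂e^{iθ₂}+r₃ω₃e^{iθ₃}=r₄ω₄e^{iθ₄}.
Eliminating the other unknown: ω₃ = r₂ω₂ sin(θ₄−θ₂) / [r₃ sin(θ₃−θ₄)].
Numerator sine = +0.99002; denominator sine = -0.41787.
Result = 0.0305·7.54·(+0.99002) / (0.046·(-0.41787)) = -11.844 rad/s; magnitude 11.844 rad/s.

11.8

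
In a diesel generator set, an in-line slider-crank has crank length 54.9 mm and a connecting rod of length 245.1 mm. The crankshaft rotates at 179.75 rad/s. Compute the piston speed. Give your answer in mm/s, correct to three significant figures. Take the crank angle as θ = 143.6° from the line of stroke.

4790

ω = 179.8 rad/s
For an in-line slider-crank, x = r cosθ + √(L² − r² sin²θ), so v = −rω sinθ·[1 + r cosθ/√(L² − r² sin²θ)].
With r = 0.0549 m, L = 0.2451 m, θ = 143.6°: √(L² − r² sin²θ) = 0.24293 m.
v = −0.0549·179.8·0.59342·[1 + 0.0549·-0.80489/0.24293] = -4.7908 m/s.
|v| = 4.7908 m/s = 4790.8 mm/s.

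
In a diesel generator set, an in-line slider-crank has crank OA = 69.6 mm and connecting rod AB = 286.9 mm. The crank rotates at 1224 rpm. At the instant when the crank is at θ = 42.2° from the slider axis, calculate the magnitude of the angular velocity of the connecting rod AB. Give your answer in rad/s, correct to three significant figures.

ω = 128.2 rad/s (converted from 1224 rpm).
The rod makes angle φ with the slider axis where L sinφ = r sinθ; differentiating, L cosφ·φ̇ = r ω cosθ.
L cosφ = √(L² − r² sin²θ) = 0.28307 m.
|ω_rod| = r ω |cosθ| / √(L² − r² sin²θ) = 0.0696·128.2·0.74080/0.28307 = 23.347 rad/s.

23.3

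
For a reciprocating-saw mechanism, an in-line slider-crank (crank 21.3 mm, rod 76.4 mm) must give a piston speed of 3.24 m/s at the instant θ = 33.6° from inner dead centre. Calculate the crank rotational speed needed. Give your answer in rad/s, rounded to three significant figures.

For an in-line slider-crank, |v_piston| = rω|sinθ|·[1 + r cosθ/√(L² − r² sin²θ)].
With r = 0.0213 m, L = 0.0764 m, θ = 33.6°: the bracketed kinematic factor |dx/dθ| = 0.014558 m.
ω = v/|dx/dθ| = 3.24/0.014558 = 222.56 rad/s.

223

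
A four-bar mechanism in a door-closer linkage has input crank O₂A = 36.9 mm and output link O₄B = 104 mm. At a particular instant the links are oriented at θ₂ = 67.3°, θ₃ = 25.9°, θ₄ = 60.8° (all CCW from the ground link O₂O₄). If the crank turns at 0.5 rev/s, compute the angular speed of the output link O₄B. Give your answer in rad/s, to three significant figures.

1.29

ω₂ = 3.142 rad/s (from 0.5 rev/s).
Differentiating the loop-closure r₂e^{iθ₂}+r₃e^{iθ₃}=r₁+r₄e^{iθ₄} gives r₂ω₂e^{iθ₂}+r₃ω₃e^{iθ₃}=r₄ω₄e^{iθ₄}.
Eliminating the other unknown: ω₄ = r₂ω₂ sin(θ₂−θ₃) / [r₄ sin(θ₄−θ₃)].
Numerator sine = +0.66131; denominator sine = +0.57215.
Result = 0.0369·3.142·(+0.66131) / (0.104·(+0.57215)) = +1.2884 rad/s; magnitude 1.2884 rad/s.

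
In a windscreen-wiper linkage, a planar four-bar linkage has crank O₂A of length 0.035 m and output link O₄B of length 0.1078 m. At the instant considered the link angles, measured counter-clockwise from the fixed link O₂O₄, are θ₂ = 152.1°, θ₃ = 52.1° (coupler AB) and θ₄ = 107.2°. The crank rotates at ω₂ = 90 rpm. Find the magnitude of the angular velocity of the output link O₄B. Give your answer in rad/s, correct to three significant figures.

ω₂ = 9.425 rad/s (from 90 rpm).
Differentiating the loop-closure r₂e^{iθ₂}+r₃e^{iθ₃}=r₁+r₄e^{iθ₄} gives r₂ω₂e^{iθ₂}+r₃ω₃e^{iθ₃}=r₄ω₄e^{iθ₄}.
Eliminating the other unknown: ω₄ = r₂ω₂ sin(θ₂−θ₃) / [r₄ sin(θ₄−θ₃)].
Numerator sine = +0.98481; denominator sine = +0.82015.
Result = 0.035·9.425·(+0.98481) / (0.1078·(+0.82015)) = +3.6743 rad/s; magnitude 3.6743 rad/s.

3.67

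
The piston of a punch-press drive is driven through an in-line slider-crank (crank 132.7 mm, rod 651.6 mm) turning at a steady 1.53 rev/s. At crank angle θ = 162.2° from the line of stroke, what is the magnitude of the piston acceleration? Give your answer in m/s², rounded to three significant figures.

ω = 2π·1.53 = 9.613 rad/s
x(θ) = r cosθ + √(L² − r² sin²θ); with ω constant, a = ω²·d²x/dθ².
d²x/dθ² = −r cosθ − r²(cos2θ)/√u − r⁴ sin²2θ/(4u^{3/2}),  u = L² − r² sin²θ = 0.422937 m².
Substituting r = 0.1327 m, L = 0.6516 m, θ = 162.2°: d²x/dθ² = +0.10424 m.
a = ω²·d²x/dθ² = (9.613)²·(+0.10424) = +9.6329 m/s²;  |a| = 9.6329 m/s².

9.63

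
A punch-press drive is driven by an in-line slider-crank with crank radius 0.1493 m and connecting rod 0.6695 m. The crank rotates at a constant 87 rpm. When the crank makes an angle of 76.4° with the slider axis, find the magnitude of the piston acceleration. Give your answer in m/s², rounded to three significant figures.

0.404

ω = 2π·87/60 = 9.111 rad/s
x(θ) = r cosθ + √(L² − r² sin²θ); with ω constant, a = ω²·d²x/dθ².
d²x/dθ² = −r cosθ − r²(cos2θ)/√u − r⁴ sin²2θ/(4u^{3/2}),  u = L² − r² sin²θ = 0.427172 m².
Substituting r = 0.1493 m, L = 0.6695 m, θ = 76.4°: d²x/dθ² = -0.0048661 m.
a = ω²·d²x/dθ² = (9.111)²·(-0.0048661) = -0.40391 m/s²;  |a| = 0.40391 m/s².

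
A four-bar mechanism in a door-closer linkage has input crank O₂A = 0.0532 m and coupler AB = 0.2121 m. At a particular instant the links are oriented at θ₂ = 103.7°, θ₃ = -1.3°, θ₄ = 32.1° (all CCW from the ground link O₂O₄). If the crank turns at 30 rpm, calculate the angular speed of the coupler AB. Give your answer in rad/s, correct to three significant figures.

1.36

ω₂ = 3.142 rad/s (from 30 rpm).
Differentiating the loop-closure r₂e^{iθ₂}+r₃e^{iθ₃}=r₁+r₄e^{iθ₄} gives r₂ω₂e^{iθ₂}+r₃ω₃e^{iθ₃}=r₄ω₄e^{iθ₄}.
Eliminating the other unknown: ω₃ = r₂ω₂ sin(θ₄−θ₂) / [r₃ sin(θ₃−θ₄)].
Numerator sine = -0.94888; denominator sine = -0.55048.
Result = 0.0532·3.142·(-0.94888) / (0.2121·(-0.55048)) = +1.3583 rad/s; magnitude 1.3583 rad/s.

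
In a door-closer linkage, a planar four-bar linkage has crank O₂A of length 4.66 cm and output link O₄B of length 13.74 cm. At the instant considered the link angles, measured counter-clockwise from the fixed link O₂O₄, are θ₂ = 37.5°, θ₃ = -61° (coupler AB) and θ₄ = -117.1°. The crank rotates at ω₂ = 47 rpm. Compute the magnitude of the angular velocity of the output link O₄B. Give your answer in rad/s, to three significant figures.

1.99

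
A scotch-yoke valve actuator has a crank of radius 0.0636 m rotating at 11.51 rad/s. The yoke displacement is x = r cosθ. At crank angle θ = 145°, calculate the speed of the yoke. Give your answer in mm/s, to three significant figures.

420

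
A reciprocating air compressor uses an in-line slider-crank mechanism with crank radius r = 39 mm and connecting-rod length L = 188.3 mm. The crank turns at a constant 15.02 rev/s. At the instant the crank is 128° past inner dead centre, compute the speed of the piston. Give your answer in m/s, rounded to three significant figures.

2.53

ω = 2π·15 = 94.37 rad/s
For an in-line slider-crank, x = r cosθ + √(L² − r² sin²θ), so v = −rω sinθ·[1 + r cosθ/√(L² − r² sin²θ)].
With r = 0.039 m, L = 0.1883 m, θ = 128°: √(L² − r² sin²θ) = 0.18578 m.
v = −0.039·94.37·0.78801·[1 + 0.039·-0.61566/0.18578] = -2.5255 m/s.
|v| = 2.5255 m/s.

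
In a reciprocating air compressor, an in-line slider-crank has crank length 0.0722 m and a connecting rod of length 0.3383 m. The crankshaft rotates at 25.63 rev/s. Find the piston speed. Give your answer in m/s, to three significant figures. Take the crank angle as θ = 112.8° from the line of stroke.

ω = 2π·25.6 = 161 rad/s
For an in-line slider-crank, x = r cosθ + √(L² − r² sin²θ), so v = −rω sinθ·[1 + r cosθ/√(L² − r² sin²θ)].
With r = 0.0722 m, L = 0.3383 m, θ = 112.8°: √(L² − r² sin²θ) = 0.33169 m.
v = −0.0722·161·0.92186·[1 + 0.0722·-0.38752/0.33169] = -9.8143 m/s.
|v| = 9.8143 m/s.

9.81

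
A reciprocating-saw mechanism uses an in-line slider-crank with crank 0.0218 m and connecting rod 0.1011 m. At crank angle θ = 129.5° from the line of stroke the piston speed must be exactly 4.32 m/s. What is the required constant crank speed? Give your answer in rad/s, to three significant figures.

For an in-line slider-crank, |v_piston| = rω|sinθ|·[1 + r cosθ/√(L² − r² sin²θ)].
With r = 0.0218 m, L = 0.1011 m, θ = 129.5°: the bracketed kinematic factor |dx/dθ| = 0.014482 m.
ω = v/|dx/dθ| = 4.32/0.014482 = 298.31 rad/s.

298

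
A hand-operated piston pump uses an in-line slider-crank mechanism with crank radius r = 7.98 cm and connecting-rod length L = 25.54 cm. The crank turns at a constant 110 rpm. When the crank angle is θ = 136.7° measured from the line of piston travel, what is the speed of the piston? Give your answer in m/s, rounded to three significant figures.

ω = 2π·110/60 = 11.52 rad/s
For an in-line slider-crank, x = r cosθ + √(L² − r² sin²θ), so v = −rω sinθ·[1 + r cosθ/√(L² − r² sin²θ)].
With r = 0.0798 m, L = 0.2554 m, θ = 136.7°: √(L² − r² sin²θ) = 0.24947 m.
v = −0.0798·11.52·0.68582·[1 + 0.0798·-0.72777/0.24947] = -0.48366 m/s.
|v| = 0.48366 m/s.

0.484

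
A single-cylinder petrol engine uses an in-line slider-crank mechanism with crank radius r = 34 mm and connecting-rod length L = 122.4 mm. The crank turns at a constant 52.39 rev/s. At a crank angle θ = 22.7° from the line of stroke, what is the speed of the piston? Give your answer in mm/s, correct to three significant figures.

5430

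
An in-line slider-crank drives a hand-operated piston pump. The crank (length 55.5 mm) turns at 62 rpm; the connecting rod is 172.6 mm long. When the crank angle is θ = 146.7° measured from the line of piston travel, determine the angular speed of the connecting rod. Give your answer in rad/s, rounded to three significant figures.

1.77

ω = 6.493 rad/s (converted from 62 rpm).
The rod makes angle φ with the slider axis where L sinφ = r sinθ; differentiating, L cosφ·φ̇ = r ω cosθ.
L cosφ = √(L² − r² sin²θ) = 0.16989 m.
|ω_rod| = r ω |cosθ| / √(L² − r² sin²θ) = 0.0555·6.493·0.83581/0.16989 = 1.7728 rad/s.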